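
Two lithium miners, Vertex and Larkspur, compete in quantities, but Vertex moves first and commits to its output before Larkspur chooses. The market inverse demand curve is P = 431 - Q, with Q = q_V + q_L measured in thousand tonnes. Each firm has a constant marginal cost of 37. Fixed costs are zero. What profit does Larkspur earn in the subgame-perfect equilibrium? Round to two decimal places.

Solve by backward induction. Given q_V, the follower Larkspur maximises π_L = (431 - q_V - q_L)q_L - 37q_L.
∂π_L/∂q_L = 394 - q_V - 2q_L = 0 gives the reaction function q_L = (394 - q_V)/2.
Vertex substitutes q_L(q_V) into its own profit: π_V = q_V(431 - q_V - (394 - q_V)/2) - 37q_V = (234 - (1/2)q_V)q_V - 37q_V.
The leader's first-order condition 197 - q_V = 0 yields q_V = 197.
Then q_L = (394 - 197)/2 = 197/2.
Price P = 431 - 591/2 = 271/2.
Larkspur's profit: (271/2 - 37)·(197/2) = 9702.2500.

9702.25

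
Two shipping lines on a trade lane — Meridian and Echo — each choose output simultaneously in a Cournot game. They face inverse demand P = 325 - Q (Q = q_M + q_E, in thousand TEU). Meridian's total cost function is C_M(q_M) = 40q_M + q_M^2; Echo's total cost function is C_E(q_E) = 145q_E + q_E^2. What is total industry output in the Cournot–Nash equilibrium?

93

Meridian's profit: π_M = (325 - Q)q_M - (40q_M + q_M²). Setting ∂π_M/∂q_M = 0: 285 - 4q_M - (q_E) = 0.
Echo's profit: π_E = (325 - Q)q_E - (145q_E + q_E²). Setting ∂π_E/∂q_E = 0: 180 - 4q_E - (q_M) = 0.
Rearranging gives the reaction functions q_M = (285 - q_E)/4 and q_E = (180 - q_M)/4.
Substituting one into the other gives q_M = 64 and q_E = 29.
Total output Q = 64 + 29 = 93.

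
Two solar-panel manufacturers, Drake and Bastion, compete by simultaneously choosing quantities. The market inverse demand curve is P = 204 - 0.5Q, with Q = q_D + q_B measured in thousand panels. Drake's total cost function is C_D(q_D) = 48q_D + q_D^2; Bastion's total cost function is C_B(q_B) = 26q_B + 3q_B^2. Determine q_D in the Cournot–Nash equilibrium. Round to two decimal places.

48.34

Drake's profit: π_D = (204 - 0.5Q)q_D - (48q_D + q_D²). Setting ∂π_D/∂q_D = 0: 156 - 3q_D - (1/2)(q_B) = 0.
Bastion's first-order condition: 178 - 7q_B - (1/2)(q_D) = 0.
So q_D = (156 - (1/2)q_B)/3 and q_B = (178 - (1/2)q_D)/7.
Substituting one into the other gives q_D = 48.3373 and q_B = 1824/83.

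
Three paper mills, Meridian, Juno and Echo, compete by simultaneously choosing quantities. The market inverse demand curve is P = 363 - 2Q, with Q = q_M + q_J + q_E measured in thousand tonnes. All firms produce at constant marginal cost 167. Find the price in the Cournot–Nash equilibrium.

Each firm earns π_i = (363 - 2Q)q_i - 167q_i.
Setting ∂π_i/∂q_i = 0 with rivals' quantities fixed: 196 - 4q_i - 2·Σ_{j≠i} q_j = 0.
With identical firms every q_j equals q_i, so Σ_{j≠i} q_j = 2q_i and 196 = 8q_i, giving q_i = 49/2.
Total output Q = 147/2, so price P = 363 - 2·(147/2) = 216.

216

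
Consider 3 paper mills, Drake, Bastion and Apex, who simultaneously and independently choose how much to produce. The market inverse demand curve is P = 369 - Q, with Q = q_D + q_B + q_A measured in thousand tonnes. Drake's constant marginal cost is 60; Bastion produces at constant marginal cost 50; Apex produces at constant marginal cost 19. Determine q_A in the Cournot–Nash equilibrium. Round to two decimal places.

105.50

Drake's profit: π_D = (369 - Q)q_D - (60q_D). Setting ∂π_D/∂q_D = 0: 309 - 2q_D - (q_B + q_A) = 0.
Bastion's profit: π_B = (369 - Q)q_B - (50q_B). Setting ∂π_B/∂q_B = 0: 319 - 2q_B - (q_D + q_A) = 0.
Apex's first-order condition: 350 - 2q_A - (q_D + q_B) = 0.
Summing all 3 equations gives 978 − 4Q = 0, hence Q = 489/2.
Back-substituting: q_D = (309 − 489/2) = 129/2, q_B = (319 − 489/2) = 149/2, q_A = (350 − 489/2) = 211/2.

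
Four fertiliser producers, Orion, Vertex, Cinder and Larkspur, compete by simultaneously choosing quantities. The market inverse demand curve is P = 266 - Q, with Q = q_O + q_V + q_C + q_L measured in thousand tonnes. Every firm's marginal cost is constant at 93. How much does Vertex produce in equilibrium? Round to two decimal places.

34.60

A representative firm's profit is π_i = q_i(266 - Q) - 93q_i.
Setting ∂π_i/∂q_i = 0 with rivals' quantities fixed: 173 - 2q_i - Σ_{j≠i} q_j = 0.
By symmetry each firm produces the same amount; substituting Σ_{j≠i} q_j = 3q_i yields q_i = 173/5.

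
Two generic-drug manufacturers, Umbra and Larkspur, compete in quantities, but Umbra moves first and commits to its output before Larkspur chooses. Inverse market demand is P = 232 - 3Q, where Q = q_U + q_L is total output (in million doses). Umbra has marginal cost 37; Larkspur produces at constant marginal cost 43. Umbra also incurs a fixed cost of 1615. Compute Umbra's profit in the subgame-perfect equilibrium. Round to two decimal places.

68.38

Solve by backward induction. Given q_U, the follower Larkspur maximises π_L = (232 - 3q_U - 3q_L)q_L - 43q_L.
Follower FOC: 189 - 3q_U - 6q_L = 0, so q_L(q_U) = (189 - 3q_U)/6.
The leader anticipates this reaction. Substituting into P = 232 - 3Q gives P = 275/2 - (3/2)q_U, so π_U = (275/2 - (3/2)q_U)q_U - 37q_U.
The leader's first-order condition 201/2 - 3q_U = 0 yields q_U = 67/2.
Then q_L = (189 - 3·(67/2))/6 = 59/4.
Price P = 232 - 3·(193/4) = 349/4.
Umbra's profit: (349/4 - 37)·(67/2) - 1615 = 547/8.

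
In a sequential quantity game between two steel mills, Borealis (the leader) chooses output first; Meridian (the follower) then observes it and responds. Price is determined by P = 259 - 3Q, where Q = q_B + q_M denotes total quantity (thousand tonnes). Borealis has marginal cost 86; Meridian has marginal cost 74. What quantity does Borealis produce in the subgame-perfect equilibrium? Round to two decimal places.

26.83

The follower Meridian best-responds to any q_B: π_M = (259 - 3Q)q_M - 74q_M.
Follower FOC: 185 - 3q_B - 6q_M = 0, so q_M(q_B) = (185 - 3q_B)/6.
Borealis substitutes q_M(q_B) into its own profit: π_B = q_B(259 - 3q_B - (185 - 3q_B)/2) - 86q_B = (333/2 - (3/2)q_B)q_B - 86q_B.
Leader FOC: 161/2 - 3q_B = 0, so q_B = 161/6.
Then q_M = (185 - 3·(161/6))/6 = 209/12.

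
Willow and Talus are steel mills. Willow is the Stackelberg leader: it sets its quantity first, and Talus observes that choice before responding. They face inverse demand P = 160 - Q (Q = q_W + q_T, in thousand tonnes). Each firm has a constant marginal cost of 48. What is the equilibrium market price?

The follower Talus best-responds to any q_W: π_T = (160 - Q)q_T - 48q_T.
Follower FOC: 112 - q_W - 2q_T = 0, so q_T(q_W) = (112 - q_W)/2.
Willow substitutes q_T(q_W) into its own profit: π_W = q_W(160 - q_W - (112 - q_W)/2) - 48q_W = (104 - (1/2)q_W)q_W - 48q_W.
The leader's first-order condition 56 - q_W = 0 yields q_W = 56.
Then q_T = (112 - 56)/2 = 28.
Total output Q = 84, so price P = 160 - 84 = 76.

76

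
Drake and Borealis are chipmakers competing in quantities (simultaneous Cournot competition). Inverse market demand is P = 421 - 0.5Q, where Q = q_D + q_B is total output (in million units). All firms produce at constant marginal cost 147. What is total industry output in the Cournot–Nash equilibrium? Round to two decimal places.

365.33

Each firm earns π_i = (421 - 0.5Q)q_i - 147q_i.
First-order condition (treating rivals' output as given): 274 - q_i - (1/2)q_j = 0.
With identical firms every q_j equals q_i, so q_j = q_i and 274 = (3/2)q_i, giving q_i = 548/3.
Total output Q = 548/3 + 548/3 = 1096/3.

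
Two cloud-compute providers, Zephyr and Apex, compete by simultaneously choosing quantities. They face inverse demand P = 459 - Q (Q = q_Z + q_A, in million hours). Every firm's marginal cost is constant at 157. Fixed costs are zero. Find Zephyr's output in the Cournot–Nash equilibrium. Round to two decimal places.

A representative firm's profit is π_i = q_i(459 - Q) - 157q_i.
First-order condition (treating rivals' output as given): 302 - 2q_i - q_j = 0.
With identical firms every q_j equals q_i, so q_j = q_i and 302 = 3q_i, giving q_i = 302/3.

100.67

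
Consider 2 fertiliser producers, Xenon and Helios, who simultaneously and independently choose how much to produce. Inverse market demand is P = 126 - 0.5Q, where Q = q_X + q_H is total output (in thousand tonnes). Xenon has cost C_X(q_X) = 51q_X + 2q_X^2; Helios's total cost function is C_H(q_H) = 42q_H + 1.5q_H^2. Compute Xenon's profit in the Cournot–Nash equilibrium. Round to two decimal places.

Xenon's profit: π_X = (126 - 0.5Q)q_X - (51q_X + 2q_X²). Setting ∂π_X/∂q_X = 0: 75 - 5q_X - (1/2)(q_H) = 0.
Helios's profit: π_H = (126 - 0.5Q)q_H - (42q_H + (3/2)q_H²). Setting ∂π_H/∂q_H = 0: 84 - 4q_H - (1/2)(q_X) = 0.
So q_X = (75 - (1/2)q_H)/5 and q_H = (84 - (1/2)q_X)/4.
Solving the pair: q_X = 1032/79, q_H = 1530/79.
Price P = 126 - (1/2)·32.4304 = 109.7848.
Xenon's profit: 109.7848·(1032/79) - 51·(1032/79) - 2(1032/79)² = 426.6239.

426.62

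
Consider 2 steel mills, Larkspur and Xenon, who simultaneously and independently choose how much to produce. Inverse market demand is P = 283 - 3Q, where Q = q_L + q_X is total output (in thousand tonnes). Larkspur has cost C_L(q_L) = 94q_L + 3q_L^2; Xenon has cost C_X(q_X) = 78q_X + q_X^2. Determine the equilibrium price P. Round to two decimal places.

Larkspur's profit: π_L = (283 - 3Q)q_L - (94q_L + 3q_L²). Setting ∂π_L/∂q_L = 0: 189 - 12q_L - 3(q_X) = 0.
Xenon's first-order condition: 205 - 8q_X - 3(q_L) = 0.
Rearranging gives the reaction functions q_L = (189 - 3q_X)/12 and q_X = (205 - 3q_L)/8.
Solving the pair: q_L = 299/29, q_X = 631/29.
Total output Q = 930/29, so price P = 283 - 3·(930/29) = 186.7931.

186.79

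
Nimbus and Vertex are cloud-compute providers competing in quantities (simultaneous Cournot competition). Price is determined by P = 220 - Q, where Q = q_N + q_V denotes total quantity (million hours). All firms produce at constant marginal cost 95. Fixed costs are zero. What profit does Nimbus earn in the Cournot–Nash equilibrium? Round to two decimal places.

A representative firm's profit is π_i = q_i(220 - Q) - 95q_i.
First-order condition (treating rivals' output as given): 125 - 2q_i - q_j = 0.
By symmetry each firm produces the same amount; substituting q_j = q_i yields q_i = 125/3.
Price P = 220 - 250/3 = 410/3.
Nimbus's profit: (410/3 - 95)·(125/3) = 1736.1111.

1736.11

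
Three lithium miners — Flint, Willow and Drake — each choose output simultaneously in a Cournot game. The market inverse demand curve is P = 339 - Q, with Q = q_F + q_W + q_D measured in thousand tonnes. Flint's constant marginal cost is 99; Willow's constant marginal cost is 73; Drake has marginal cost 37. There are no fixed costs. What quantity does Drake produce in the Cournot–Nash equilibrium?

100

Flint's profit: π_F = (339 - Q)q_F - (99q_F). Setting ∂π_F/∂q_F = 0: 240 - 2q_F - (q_W + q_D) = 0.
Willow's first-order condition: 266 - 2q_W - (q_F + q_D) = 0.
Drake's first-order condition: 302 - 2q_D - (q_F + q_W) = 0.
Adding the 3 conditions: 808 − 2Q − 2Q = 0, i.e. Q = 202.
Back-substituting: q_F = (240 − 202) = 38, q_W = (266 − 202) = 64, q_D = (302 − 202) = 100.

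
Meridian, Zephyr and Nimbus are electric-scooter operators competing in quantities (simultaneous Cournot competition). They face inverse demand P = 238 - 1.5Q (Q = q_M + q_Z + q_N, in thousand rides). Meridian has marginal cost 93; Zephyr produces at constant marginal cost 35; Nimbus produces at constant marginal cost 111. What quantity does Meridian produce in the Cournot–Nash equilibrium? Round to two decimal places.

Meridian's profit: π_M = (238 - 1.5Q)q_M - (93q_M). Setting ∂π_M/∂q_M = 0: 145 - 3q_M - (3/2)(q_Z + q_N) = 0.
Zephyr's profit: π_Z = (238 - 1.5Q)q_Z - (35q_Z). Setting ∂π_Z/∂q_Z = 0: 203 - 3q_Z - (3/2)(q_M + q_N) = 0.
Nimbus's profit: π_N = (238 - 1.5Q)q_N - (111q_N). Setting ∂π_N/∂q_N = 0: 127 - 3q_N - (3/2)(q_M + q_Z) = 0.
Summing all 3 equations gives 475 − 6Q = 0, hence Q = 475/6.
Back-substituting: q_M = (145 − 475/4)/(3/2) = 35/2, q_Z = (203 − 475/4)/(3/2) = 337/6, q_N = (127 − 475/4)/(3/2) = 11/2.

17.50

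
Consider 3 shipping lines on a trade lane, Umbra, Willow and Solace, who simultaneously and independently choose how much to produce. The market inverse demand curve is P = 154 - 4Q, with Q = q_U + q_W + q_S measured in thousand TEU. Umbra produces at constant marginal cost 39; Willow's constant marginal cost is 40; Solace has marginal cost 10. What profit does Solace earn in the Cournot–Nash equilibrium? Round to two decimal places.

643.89

Umbra's profit: π_U = (154 - 4Q)q_U - (39q_U). Setting ∂π_U/∂q_U = 0: 115 - 8q_U - 4(q_W + q_S) = 0.
Willow's profit: π_W = (154 - 4Q)q_W - (40q_W). Setting ∂π_W/∂q_W = 0: 114 - 8q_W - 4(q_U + q_S) = 0.
Solace's profit: π_S = (154 - 4Q)q_S - (10q_S). Setting ∂π_S/∂q_S = 0: 144 - 8q_S - 4(q_U + q_W) = 0.
Adding the 3 conditions: 373 − 8Q − 8Q = 0, i.e. Q = 373/16.
Back-substituting: q_U = (115 − 373/4)/4 = 87/16, q_W = (114 − 373/4)/4 = 83/16, q_S = (144 − 373/4)/4 = 203/16.
Price P = 154 - 4·(373/16) = 243/4.
Solace's profit: (243/4 - 10)·(203/16) = 643.8906.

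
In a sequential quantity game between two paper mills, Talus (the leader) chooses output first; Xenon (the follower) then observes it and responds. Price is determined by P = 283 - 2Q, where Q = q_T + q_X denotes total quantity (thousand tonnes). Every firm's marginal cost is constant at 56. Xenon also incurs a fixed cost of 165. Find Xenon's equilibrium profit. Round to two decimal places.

Solve by backward induction. Given q_T, the follower Xenon maximises π_X = (283 - 2q_T - 2q_X)q_X - 56q_X.
∂π_X/∂q_X = 227 - 2q_T - 4q_X = 0 gives the reaction function q_X = (227 - 2q_T)/4.
Talus substitutes q_X(q_T) into its own profit: π_T = q_T(283 - 2q_T - (227 - 2q_T)/2) - 56q_T = (339/2 - q_T)q_T - 56q_T.
The leader's first-order condition 227/2 - 2q_T = 0 yields q_T = 227/4.
Then q_X = (227 - 2·(227/4))/4 = 227/8.
Price P = 283 - 2·(681/8) = 451/4.
Xenon's profit: (451/4 - 56)·(227/8) - 165 = 1445.2813.

1445.28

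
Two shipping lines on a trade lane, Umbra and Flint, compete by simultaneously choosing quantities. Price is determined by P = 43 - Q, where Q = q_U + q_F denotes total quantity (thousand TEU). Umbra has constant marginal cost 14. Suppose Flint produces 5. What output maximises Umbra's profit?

12

With the rival's output fixed at 5, Umbra's profit is π_U = (43 - 5 - q_U)q_U - (14q_U) = (38 - q_U)q_U - (14q_U).
∂π_U/∂q_U = 24 - 2q_U = 0, so q_U = 12.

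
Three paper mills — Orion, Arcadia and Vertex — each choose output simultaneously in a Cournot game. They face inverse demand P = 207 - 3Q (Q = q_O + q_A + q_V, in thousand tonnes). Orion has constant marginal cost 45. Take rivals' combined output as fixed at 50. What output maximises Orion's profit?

With rivals' combined output fixed at 50, Orion's profit is π_O = (207 - 3·50 - 3q_O)q_O - (45q_O) = (57 - 3q_O)q_O - (45q_O).
∂π_O/∂q_O = 12 - 6q_O = 0, so q_O = 2.

2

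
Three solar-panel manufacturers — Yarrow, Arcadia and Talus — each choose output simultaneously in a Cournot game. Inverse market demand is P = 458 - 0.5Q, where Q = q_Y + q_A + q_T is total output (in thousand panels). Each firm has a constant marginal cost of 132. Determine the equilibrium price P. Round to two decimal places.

A representative firm's profit is π_i = q_i(458 - 0.5Q) - 132q_i.
First-order condition (treating rivals' output as given): 326 - q_i - (1/2)·Σ_{j≠i} q_j = 0.
By symmetry each firm produces the same amount; substituting Σ_{j≠i} q_j = 2q_i yields q_i = 326/2 = 163.
Total output Q = 489, so price P = 458 - (1/2)·489 = 427/2.

213.50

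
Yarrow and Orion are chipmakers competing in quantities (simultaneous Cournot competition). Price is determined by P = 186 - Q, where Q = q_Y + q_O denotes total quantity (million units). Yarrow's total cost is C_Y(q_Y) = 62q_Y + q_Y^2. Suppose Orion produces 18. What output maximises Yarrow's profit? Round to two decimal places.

With the rival's output fixed at 18, Yarrow's profit is π_Y = (186 - 18 - q_Y)q_Y - (62q_Y + q_Y²) = (168 - q_Y)q_Y - (62q_Y + q_Y²).
∂π_Y/∂q_Y = 106 - 4q_Y = 0, so q_Y = 53/2.

26.50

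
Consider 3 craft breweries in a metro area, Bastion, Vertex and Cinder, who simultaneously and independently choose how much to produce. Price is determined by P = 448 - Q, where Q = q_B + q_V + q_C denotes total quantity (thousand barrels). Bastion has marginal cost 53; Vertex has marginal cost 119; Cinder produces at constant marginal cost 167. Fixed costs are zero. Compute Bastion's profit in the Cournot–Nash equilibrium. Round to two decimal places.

20664.06

Bastion's profit: π_B = (448 - Q)q_B - (53q_B). Setting ∂π_B/∂q_B = 0: 395 - 2q_B - (q_V + q_C) = 0.
Vertex's first-order condition: 329 - 2q_V - (q_B + q_C) = 0.
Cinder's profit: π_C = (448 - Q)q_C - (167q_C). Setting ∂π_C/∂q_C = 0: 281 - 2q_C - (q_B + q_V) = 0.
Adding the 3 first-order conditions: 1005 − 4Q = 0, so Q = 1005/4.
Back-substituting: q_B = (395 − 1005/4) = 575/4, q_V = (329 − 1005/4) = 311/4, q_C = (281 − 1005/4) = 119/4.
Price P = 448 - 1005/4 = 787/4.
Bastion's profit: (787/4 - 53)·(575/4) = 20664.0625.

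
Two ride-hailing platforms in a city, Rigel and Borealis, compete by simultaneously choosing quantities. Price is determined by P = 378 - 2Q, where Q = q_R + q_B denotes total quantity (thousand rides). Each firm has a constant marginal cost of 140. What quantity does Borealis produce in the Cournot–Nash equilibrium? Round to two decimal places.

39.67

Each firm earns π_i = (378 - 2Q)q_i - 140q_i.
Setting ∂π_i/∂q_i = 0 with rivals' quantities fixed: 238 - 4q_i - 2q_j = 0.
By symmetry each firm produces the same amount; substituting q_j = q_i yields q_i = 238/6 = 119/3.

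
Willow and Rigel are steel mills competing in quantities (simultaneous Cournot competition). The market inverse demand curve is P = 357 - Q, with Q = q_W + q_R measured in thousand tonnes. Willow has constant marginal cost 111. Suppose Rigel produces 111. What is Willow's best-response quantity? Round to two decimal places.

With the rival's output fixed at 111, Willow's profit is π_W = (357 - 111 - q_W)q_W - (111q_W) = (246 - q_W)q_W - (111q_W).
∂π_W/∂q_W = 135 - 2q_W = 0, so q_W = 135/2.

67.50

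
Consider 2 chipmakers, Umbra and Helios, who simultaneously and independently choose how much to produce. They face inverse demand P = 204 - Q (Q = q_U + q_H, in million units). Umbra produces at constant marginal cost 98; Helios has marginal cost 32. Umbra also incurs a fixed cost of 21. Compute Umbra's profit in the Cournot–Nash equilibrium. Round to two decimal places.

Umbra's profit: π_U = (204 - Q)q_U - (98q_U). Setting ∂π_U/∂q_U = 0: 106 - 2q_U - (q_H) = 0.
Helios's first-order condition: 172 - 2q_H - (q_U) = 0.
So q_U = (106 - q_H)/2 and q_H = (172 - q_U)/2.
Solving the pair: q_U = 40/3, q_H = 238/3.
Price P = 204 - 278/3 = 334/3.
Umbra's profit: (334/3 - 98)·(40/3) - 21 = 1411/9.

156.78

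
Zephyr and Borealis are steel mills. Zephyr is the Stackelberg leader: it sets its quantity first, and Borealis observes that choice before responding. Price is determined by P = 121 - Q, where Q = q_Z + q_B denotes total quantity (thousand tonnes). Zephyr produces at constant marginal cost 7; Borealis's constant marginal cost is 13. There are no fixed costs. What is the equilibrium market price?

37

The follower Borealis best-responds to any q_Z: π_B = (121 - Q)q_B - 13q_B.
Setting the follower's marginal profit to zero, 108 - q_Z - 2q_B = 0, i.e. q_B = (108 - q_Z)/2.
The leader anticipates this reaction. Substituting into P = 121 - Q gives P = 67 - (1/2)q_Z, so π_Z = (67 - (1/2)q_Z)q_Z - 7q_Z.
Maximising: ∂π_Z/∂q_Z = 60 - q_Z = 0, giving q_Z = 60.
Then q_B = (108 - 60)/2 = 24.
Total output Q = 84, so price P = 121 - 84 = 37.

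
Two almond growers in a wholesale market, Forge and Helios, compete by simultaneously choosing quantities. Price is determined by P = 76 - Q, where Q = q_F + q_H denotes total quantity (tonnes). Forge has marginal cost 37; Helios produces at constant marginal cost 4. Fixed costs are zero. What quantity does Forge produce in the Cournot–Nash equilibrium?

Forge's profit: π_F = (76 - Q)q_F - (37q_F). Setting ∂π_F/∂q_F = 0: 39 - 2q_F - (q_H) = 0.
Helios's first-order condition: 72 - 2q_H - (q_F) = 0.
So q_F = (39 - q_H)/2 and q_H = (72 - q_F)/2.
Substituting one into the other gives q_F = 2 and q_H = 35.

2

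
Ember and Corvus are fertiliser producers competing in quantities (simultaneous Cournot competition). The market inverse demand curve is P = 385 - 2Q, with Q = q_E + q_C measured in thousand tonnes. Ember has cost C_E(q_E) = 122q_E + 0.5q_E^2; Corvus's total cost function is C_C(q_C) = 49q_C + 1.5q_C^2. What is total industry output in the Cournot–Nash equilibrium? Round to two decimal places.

74.94

Ember's profit: π_E = (385 - 2Q)q_E - (122q_E + (1/2)q_E²). Setting ∂π_E/∂q_E = 0: 263 - 5q_E - 2(q_C) = 0.
Corvus's profit: π_C = (385 - 2Q)q_C - (49q_C + (3/2)q_C²). Setting ∂π_C/∂q_C = 0: 336 - 7q_C - 2(q_E) = 0.
Best responses: q_E = (263 - 2q_C)/5, q_C = (336 - 2q_E)/7.
Substituting one into the other gives q_E = 1169/31 and q_C = 1154/31.
Total output Q = 1169/31 + 1154/31 = 74.9355.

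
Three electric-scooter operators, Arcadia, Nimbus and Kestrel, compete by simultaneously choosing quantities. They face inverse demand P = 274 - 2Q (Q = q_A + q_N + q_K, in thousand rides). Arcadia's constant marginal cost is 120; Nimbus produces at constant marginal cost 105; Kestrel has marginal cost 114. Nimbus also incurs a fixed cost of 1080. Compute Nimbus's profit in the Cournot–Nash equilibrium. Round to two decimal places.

84.03

Arcadia's profit: π_A = (274 - 2Q)q_A - (120q_A). Setting ∂π_A/∂q_A = 0: 154 - 4q_A - 2(q_N + q_K) = 0.
Nimbus's profit: π_N = (274 - 2Q)q_N - (105q_N). Setting ∂π_N/∂q_N = 0: 169 - 4q_N - 2(q_A + q_K) = 0.
Kestrel's profit: π_K = (274 - 2Q)q_K - (114q_K). Setting ∂π_K/∂q_K = 0: 160 - 4q_K - 2(q_A + q_N) = 0.
Adding the 3 first-order conditions: 483 − 8Q = 0, so Q = 483/8.
Back-substituting: q_A = (154 − 483/4)/2 = 133/8, q_N = (169 − 483/4)/2 = 193/8, q_K = (160 − 483/4)/2 = 157/8.
Price P = 274 - 2·(483/8) = 613/4.
Nimbus's profit: (613/4 - 105)·(193/8) - 1080 = 84.0313.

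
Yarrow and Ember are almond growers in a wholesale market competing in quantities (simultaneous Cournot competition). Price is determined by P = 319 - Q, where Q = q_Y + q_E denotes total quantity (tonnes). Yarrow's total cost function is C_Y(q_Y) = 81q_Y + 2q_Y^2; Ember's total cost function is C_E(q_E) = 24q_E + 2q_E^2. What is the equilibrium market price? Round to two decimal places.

242.86

Yarrow's profit: π_Y = (319 - Q)q_Y - (81q_Y + 2q_Y²). Setting ∂π_Y/∂q_Y = 0: 238 - 6q_Y - (q_E) = 0.
Ember's profit: π_E = (319 - Q)q_E - (24q_E + 2q_E²). Setting ∂π_E/∂q_E = 0: 295 - 6q_E - (q_Y) = 0.
Rearranging gives the reaction functions q_Y = (238 - q_E)/6 and q_E = (295 - q_Y)/6.
Substituting one into the other gives q_Y = 1133/35 and q_E = 1532/35.
Total output Q = 533/7, so price P = 319 - 533/7 = 1700/7.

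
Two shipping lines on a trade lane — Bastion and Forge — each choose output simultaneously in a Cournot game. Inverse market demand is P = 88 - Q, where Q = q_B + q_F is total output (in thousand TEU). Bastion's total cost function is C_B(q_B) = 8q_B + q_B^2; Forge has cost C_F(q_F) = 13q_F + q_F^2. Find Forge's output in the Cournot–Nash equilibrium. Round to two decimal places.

14.67

Bastion's profit: π_B = (88 - Q)q_B - (8q_B + q_B²). Setting ∂π_B/∂q_B = 0: 80 - 4q_B - (q_F) = 0.
Forge's first-order condition: 75 - 4q_F - (q_B) = 0.
Rearranging gives the reaction functions q_B = (80 - q_F)/4 and q_F = (75 - q_B)/4.
Substituting one into the other gives q_B = 49/3 and q_F = 44/3.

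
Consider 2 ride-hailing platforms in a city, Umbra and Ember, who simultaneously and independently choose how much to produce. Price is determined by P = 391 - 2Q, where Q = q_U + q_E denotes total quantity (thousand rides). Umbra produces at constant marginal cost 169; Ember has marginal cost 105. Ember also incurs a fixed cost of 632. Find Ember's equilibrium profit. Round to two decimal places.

Umbra's profit: π_U = (391 - 2Q)q_U - (169q_U). Setting ∂π_U/∂q_U = 0: 222 - 4q_U - 2(q_E) = 0.
Ember's first-order condition: 286 - 4q_E - 2(q_U) = 0.
Best responses: q_U = (222 - 2q_E)/4, q_E = (286 - 2q_U)/4.
Solving the pair: q_U = 79/3, q_E = 175/3.
Price P = 391 - 2·(254/3) = 665/3.
Ember's profit: (665/3 - 105)·(175/3) - 632 = 6173.5556.

6173.56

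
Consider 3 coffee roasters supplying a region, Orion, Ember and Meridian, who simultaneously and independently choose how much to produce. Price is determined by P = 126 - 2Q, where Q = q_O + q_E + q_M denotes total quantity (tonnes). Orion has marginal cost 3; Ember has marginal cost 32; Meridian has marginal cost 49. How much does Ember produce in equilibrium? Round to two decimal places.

10.25

Orion's profit: π_O = (126 - 2Q)q_O - (3q_O). Setting ∂π_O/∂q_O = 0: 123 - 4q_O - 2(q_E + q_M) = 0.
Ember's profit: π_E = (126 - 2Q)q_E - (32q_E). Setting ∂π_E/∂q_E = 0: 94 - 4q_E - 2(q_O + q_M) = 0.
Meridian's first-order condition: 77 - 4q_M - 2(q_O + q_E) = 0.
Summing all 3 equations gives 294 − 8Q = 0, hence Q = 147/4.
Back-substituting: q_O = (123 − 147/2)/2 = 99/4, q_E = (94 − 147/2)/2 = 41/4, q_M = (77 − 147/2)/2 = 7/4.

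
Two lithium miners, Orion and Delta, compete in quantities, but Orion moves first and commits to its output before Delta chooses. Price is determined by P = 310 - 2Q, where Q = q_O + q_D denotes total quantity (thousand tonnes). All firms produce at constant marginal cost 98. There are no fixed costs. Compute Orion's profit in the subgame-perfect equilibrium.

Solve by backward induction. Given q_O, the follower Delta maximises π_D = (310 - 2q_O - 2q_D)q_D - 98q_D.
Follower FOC: 212 - 2q_O - 4q_D = 0, so q_D(q_O) = (212 - 2q_O)/4.
The leader anticipates this reaction. Substituting into P = 310 - 2Q gives P = 204 - q_O, so π_O = (204 - q_O)q_O - 98q_O.
Maximising: ∂π_O/∂q_O = 106 - 2q_O = 0, giving q_O = 53.
Then q_D = (212 - 2·53)/4 = 53/2.
Price P = 310 - 2·(159/2) = 151.
Orion's profit: (151 - 98)·53 = 2809.

2809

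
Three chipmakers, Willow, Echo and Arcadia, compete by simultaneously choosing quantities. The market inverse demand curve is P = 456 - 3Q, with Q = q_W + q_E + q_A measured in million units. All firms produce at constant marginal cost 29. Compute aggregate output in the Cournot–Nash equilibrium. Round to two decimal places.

A representative firm's profit is π_i = q_i(456 - 3Q) - 29q_i.
Setting ∂π_i/∂q_i = 0 with rivals' quantities fixed: 427 - 6q_i - 3·Σ_{j≠i} q_j = 0.
By symmetry each firm produces the same amount; substituting Σ_{j≠i} q_j = 2q_i yields q_i = 427/12.
Total output Q = 427/12 + 427/12 + 427/12 = 427/4.

106.75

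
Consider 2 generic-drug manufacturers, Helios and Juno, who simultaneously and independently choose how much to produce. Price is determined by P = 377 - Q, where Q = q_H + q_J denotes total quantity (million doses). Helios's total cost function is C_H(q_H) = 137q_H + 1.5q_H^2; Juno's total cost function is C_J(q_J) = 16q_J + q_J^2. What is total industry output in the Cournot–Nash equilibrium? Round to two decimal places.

Helios's profit: π_H = (377 - Q)q_H - (137q_H + (3/2)q_H²). Setting ∂π_H/∂q_H = 0: 240 - 5q_H - (q_J) = 0.
Juno's first-order condition: 361 - 4q_J - (q_H) = 0.
Rearranging gives the reaction functions q_H = (240 - q_J)/5 and q_J = (361 - q_H)/4.
Substituting one into the other gives q_H = 599/19 and q_J = 1565/19.
Total output Q = 599/19 + 1565/19 = 113.8947.

113.89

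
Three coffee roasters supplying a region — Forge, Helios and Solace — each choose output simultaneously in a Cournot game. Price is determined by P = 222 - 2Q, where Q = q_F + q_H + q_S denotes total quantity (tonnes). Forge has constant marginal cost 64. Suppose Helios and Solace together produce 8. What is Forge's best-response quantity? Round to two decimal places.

With rivals' combined output fixed at 8, Forge's profit is π_F = (222 - 2·8 - 2q_F)q_F - (64q_F) = (206 - 2q_F)q_F - (64q_F).
∂π_F/∂q_F = 142 - 4q_F = 0, so q_F = 71/2.

35.50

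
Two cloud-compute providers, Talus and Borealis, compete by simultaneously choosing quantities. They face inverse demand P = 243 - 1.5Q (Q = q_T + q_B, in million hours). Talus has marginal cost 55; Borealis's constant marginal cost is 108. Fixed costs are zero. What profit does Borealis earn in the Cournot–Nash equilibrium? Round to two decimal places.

Talus's profit: π_T = (243 - 1.5Q)q_T - (55q_T). Setting ∂π_T/∂q_T = 0: 188 - 3q_T - (3/2)(q_B) = 0.
Borealis's profit: π_B = (243 - 1.5Q)q_B - (108q_B). Setting ∂π_B/∂q_B = 0: 135 - 3q_B - (3/2)(q_T) = 0.
Best responses: q_T = (188 - (3/2)q_B)/3, q_B = (135 - (3/2)q_T)/3.
Substituting one into the other gives q_T = 482/9 and q_B = 164/9.
Price P = 243 - (3/2)·(646/9) = 406/3.
Borealis's profit: (406/3 - 108)·(164/9) = 498.0741.

498.07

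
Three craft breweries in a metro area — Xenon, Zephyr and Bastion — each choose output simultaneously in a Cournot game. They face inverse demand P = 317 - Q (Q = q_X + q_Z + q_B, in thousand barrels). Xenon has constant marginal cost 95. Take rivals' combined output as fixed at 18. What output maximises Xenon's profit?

102

With rivals' combined output fixed at 18, Xenon's profit is π_X = (317 - 18 - q_X)q_X - (95q_X) = (299 - q_X)q_X - (95q_X).
∂π_X/∂q_X = 204 - 2q_X = 0, so q_X = 102.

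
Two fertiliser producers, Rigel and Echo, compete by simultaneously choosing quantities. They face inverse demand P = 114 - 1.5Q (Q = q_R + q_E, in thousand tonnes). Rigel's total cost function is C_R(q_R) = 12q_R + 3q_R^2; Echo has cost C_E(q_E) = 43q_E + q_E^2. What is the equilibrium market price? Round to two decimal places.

82.79

Rigel's profit: π_R = (114 - 1.5Q)q_R - (12q_R + 3q_R²). Setting ∂π_R/∂q_R = 0: 102 - 9q_R - (3/2)(q_E) = 0.
Echo's first-order condition: 71 - 5q_E - (3/2)(q_R) = 0.
Rearranging gives the reaction functions q_R = (102 - (3/2)q_E)/9 and q_E = (71 - (3/2)q_R)/5.
Solving the pair: q_R = 538/57, q_E = 216/19.
Total output Q = 1186/57, so price P = 114 - (3/2)·(1186/57) = 1573/19.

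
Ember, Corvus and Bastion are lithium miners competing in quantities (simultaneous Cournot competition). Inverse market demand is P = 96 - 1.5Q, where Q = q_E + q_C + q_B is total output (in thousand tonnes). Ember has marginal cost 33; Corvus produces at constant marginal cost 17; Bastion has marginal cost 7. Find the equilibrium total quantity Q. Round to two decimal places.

38.50

Ember's profit: π_E = (96 - 1.5Q)q_E - (33q_E). Setting ∂π_E/∂q_E = 0: 63 - 3q_E - (3/2)(q_C + q_B) = 0.
Corvus's first-order condition: 79 - 3q_C - (3/2)(q_E + q_B) = 0.
Bastion's profit: π_B = (96 - 1.5Q)q_B - (7q_B). Setting ∂π_B/∂q_B = 0: 89 - 3q_B - (3/2)(q_E + q_C) = 0.
Summing all 3 equations gives 231 − 6Q = 0, hence Q = 77/2.
Back-substituting: q_E = (63 − 231/4)/(3/2) = 7/2, q_C = (79 − 231/4)/(3/2) = 85/6, q_B = (89 − 231/4)/(3/2) = 125/6.
Total output Q = 7/2 + 85/6 + 125/6 = 77/2.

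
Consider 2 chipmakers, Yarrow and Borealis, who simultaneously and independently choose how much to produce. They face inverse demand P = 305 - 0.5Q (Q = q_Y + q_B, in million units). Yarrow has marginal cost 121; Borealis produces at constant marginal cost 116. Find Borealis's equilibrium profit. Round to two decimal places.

Yarrow's profit: π_Y = (305 - 0.5Q)q_Y - (121q_Y). Setting ∂π_Y/∂q_Y = 0: 184 - q_Y - (1/2)(q_B) = 0.
Borealis's first-order condition: 189 - q_B - (1/2)(q_Y) = 0.
Best responses: q_Y = (184 - (1/2)q_B), q_B = (189 - (1/2)q_Y).
Substituting one into the other gives q_Y = 358/3 and q_B = 388/3.
Price P = 305 - (1/2)·(746/3) = 542/3.
Borealis's profit: (542/3 - 116)·(388/3) = 8363.5556.

8363.56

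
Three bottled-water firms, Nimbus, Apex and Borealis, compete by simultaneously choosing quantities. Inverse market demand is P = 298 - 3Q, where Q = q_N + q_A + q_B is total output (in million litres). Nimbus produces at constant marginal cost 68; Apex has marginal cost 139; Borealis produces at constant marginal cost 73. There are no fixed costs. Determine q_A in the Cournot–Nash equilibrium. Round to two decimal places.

Nimbus's profit: π_N = (298 - 3Q)q_N - (68q_N). Setting ∂π_N/∂q_N = 0: 230 - 6q_N - 3(q_A + q_B) = 0.
Apex's profit: π_A = (298 - 3Q)q_A - (139q_A). Setting ∂π_A/∂q_A = 0: 159 - 6q_A - 3(q_N + q_B) = 0.
Borealis's first-order condition: 225 - 6q_B - 3(q_N + q_A) = 0.
Adding the 3 conditions: 614 − 6Q − 6Q = 0, i.e. Q = 307/6.
Back-substituting: q_N = (230 − 307/2)/3 = 51/2, q_A = (159 − 307/2)/3 = 11/6, q_B = (225 − 307/2)/3 = 143/6.

1.83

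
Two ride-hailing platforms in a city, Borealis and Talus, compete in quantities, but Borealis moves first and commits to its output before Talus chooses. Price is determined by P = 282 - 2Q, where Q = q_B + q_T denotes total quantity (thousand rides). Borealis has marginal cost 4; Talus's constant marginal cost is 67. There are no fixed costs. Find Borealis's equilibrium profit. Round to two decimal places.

7267.56

Solve by backward induction. Given q_B, the follower Talus maximises π_T = (282 - 2q_B - 2q_T)q_T - 67q_T.
Setting the follower's marginal profit to zero, 215 - 2q_B - 4q_T = 0, i.e. q_T = (215 - 2q_B)/4.
Borealis substitutes q_T(q_B) into its own profit: π_B = q_B(282 - 2q_B - (215 - 2q_B)/2) - 4q_B = (349/2 - q_B)q_B - 4q_B.
Maximising: ∂π_B/∂q_B = 341/2 - 2q_B = 0, giving q_B = 341/4.
Then q_T = (215 - 2·(341/4))/4 = 89/8.
Price P = 282 - 2·(771/8) = 357/4.
Borealis's profit: (357/4 - 4)·(341/4) = 7267.5625.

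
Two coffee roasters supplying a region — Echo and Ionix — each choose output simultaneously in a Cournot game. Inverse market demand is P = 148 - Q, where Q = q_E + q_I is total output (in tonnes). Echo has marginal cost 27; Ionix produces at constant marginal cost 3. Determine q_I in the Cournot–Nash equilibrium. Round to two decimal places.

Echo's profit: π_E = (148 - Q)q_E - (27q_E). Setting ∂π_E/∂q_E = 0: 121 - 2q_E - (q_I) = 0.
Ionix's profit: π_I = (148 - Q)q_I - (3q_I). Setting ∂π_I/∂q_I = 0: 145 - 2q_I - (q_E) = 0.
Best responses: q_E = (121 - q_I)/2, q_I = (145 - q_E)/2.
Substituting one into the other gives q_E = 97/3 and q_I = 169/3.

56.33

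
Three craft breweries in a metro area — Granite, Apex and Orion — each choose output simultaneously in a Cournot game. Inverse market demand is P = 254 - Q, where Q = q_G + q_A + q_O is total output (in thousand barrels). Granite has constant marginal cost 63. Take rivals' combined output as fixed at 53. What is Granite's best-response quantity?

69

With rivals' combined output fixed at 53, Granite's profit is π_G = (254 - 53 - q_G)q_G - (63q_G) = (201 - q_G)q_G - (63q_G).
∂π_G/∂q_G = 138 - 2q_G = 0, so q_G = 69.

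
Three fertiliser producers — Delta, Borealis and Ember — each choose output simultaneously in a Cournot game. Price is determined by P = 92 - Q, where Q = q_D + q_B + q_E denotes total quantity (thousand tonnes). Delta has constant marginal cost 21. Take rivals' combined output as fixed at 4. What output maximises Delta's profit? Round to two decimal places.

With rivals' combined output fixed at 4, Delta's profit is π_D = (92 - 4 - q_D)q_D - (21q_D) = (88 - q_D)q_D - (21q_D).
∂π_D/∂q_D = 67 - 2q_D = 0, so q_D = 67/2.

33.50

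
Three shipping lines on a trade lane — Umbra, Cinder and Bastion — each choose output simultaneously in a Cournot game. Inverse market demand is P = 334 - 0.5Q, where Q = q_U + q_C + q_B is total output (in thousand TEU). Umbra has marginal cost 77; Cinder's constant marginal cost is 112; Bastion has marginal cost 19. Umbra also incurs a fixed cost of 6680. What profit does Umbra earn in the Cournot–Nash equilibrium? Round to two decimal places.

164.50

Umbra's profit: π_U = (334 - 0.5Q)q_U - (77q_U). Setting ∂π_U/∂q_U = 0: 257 - q_U - (1/2)(q_C + q_B) = 0.
Cinder's profit: π_C = (334 - 0.5Q)q_C - (112q_C). Setting ∂π_C/∂q_C = 0: 222 - q_C - (1/2)(q_U + q_B) = 0.
Bastion's profit: π_B = (334 - 0.5Q)q_B - (19q_B). Setting ∂π_B/∂q_B = 0: 315 - q_B - (1/2)(q_U + q_C) = 0.
Adding the 3 conditions: 794 − Q − Q = 0, i.e. Q = 397.
Back-substituting: q_U = (257 − 397/2)/(1/2) = 117, q_C = (222 − 397/2)/(1/2) = 47, q_B = (315 − 397/2)/(1/2) = 233.
Price P = 334 - (1/2)·397 = 271/2.
Umbra's profit: (271/2 - 77)·117 - 6680 = 329/2.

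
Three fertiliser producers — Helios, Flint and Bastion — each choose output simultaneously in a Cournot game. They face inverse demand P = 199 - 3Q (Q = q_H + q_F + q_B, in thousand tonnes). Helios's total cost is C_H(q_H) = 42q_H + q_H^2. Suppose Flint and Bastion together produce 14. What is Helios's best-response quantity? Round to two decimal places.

14.38

With rivals' combined output fixed at 14, Helios's profit is π_H = (199 - 3·14 - 3q_H)q_H - (42q_H + q_H²) = (157 - 3q_H)q_H - (42q_H + q_H²).
∂π_H/∂q_H = 115 - 8q_H = 0, so q_H = 115/8.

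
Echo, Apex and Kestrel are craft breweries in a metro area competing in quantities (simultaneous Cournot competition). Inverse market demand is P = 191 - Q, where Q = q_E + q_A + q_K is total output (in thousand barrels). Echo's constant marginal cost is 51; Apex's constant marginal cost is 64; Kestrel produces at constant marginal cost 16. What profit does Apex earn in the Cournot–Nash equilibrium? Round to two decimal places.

272.25

Echo's profit: π_E = (191 - Q)q_E - (51q_E). Setting ∂π_E/∂q_E = 0: 140 - 2q_E - (q_A + q_K) = 0.
Apex's first-order condition: 127 - 2q_A - (q_E + q_K) = 0.
Kestrel's profit: π_K = (191 - Q)q_K - (16q_K). Setting ∂π_K/∂q_K = 0: 175 - 2q_K - (q_E + q_A) = 0.
Adding the 3 first-order conditions: 442 − 4Q = 0, so Q = 221/2.
Back-substituting: q_E = (140 − 221/2) = 59/2, q_A = (127 − 221/2) = 33/2, q_K = (175 − 221/2) = 129/2.
Price P = 191 - 221/2 = 161/2.
Apex's profit: (161/2 - 64)·(33/2) = 1089/4.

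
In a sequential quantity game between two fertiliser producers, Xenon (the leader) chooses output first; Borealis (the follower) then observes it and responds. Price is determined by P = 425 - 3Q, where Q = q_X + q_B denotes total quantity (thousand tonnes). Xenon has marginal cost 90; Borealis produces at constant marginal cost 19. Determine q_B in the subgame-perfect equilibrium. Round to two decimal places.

Solve by backward induction. Given q_X, the follower Borealis maximises π_B = (425 - 3q_X - 3q_B)q_B - 19q_B.
Follower FOC: 406 - 3q_X - 6q_B = 0, so q_B(q_X) = (406 - 3q_X)/6.
The leader anticipates this reaction. Substituting into P = 425 - 3Q gives P = 222 - (3/2)q_X, so π_X = (222 - (3/2)q_X)q_X - 90q_X.
Leader FOC: 132 - 3q_X = 0, so q_X = 44.
Then q_B = (406 - 3·44)/6 = 137/3.

45.67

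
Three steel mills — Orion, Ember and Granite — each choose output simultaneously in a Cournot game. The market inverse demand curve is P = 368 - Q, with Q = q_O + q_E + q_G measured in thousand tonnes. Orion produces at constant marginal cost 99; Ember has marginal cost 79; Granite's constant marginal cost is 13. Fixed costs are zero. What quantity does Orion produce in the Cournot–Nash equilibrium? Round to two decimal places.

40.75

Orion's profit: π_O = (368 - Q)q_O - (99q_O). Setting ∂π_O/∂q_O = 0: 269 - 2q_O - (q_E + q_G) = 0.
Ember's profit: π_E = (368 - Q)q_E - (79q_E). Setting ∂π_E/∂q_E = 0: 289 - 2q_E - (q_O + q_G) = 0.
Granite's first-order condition: 355 - 2q_G - (q_O + q_E) = 0.
Summing all 3 equations gives 913 − 4Q = 0, hence Q = 913/4.
Back-substituting: q_O = (269 − 913/4) = 163/4, q_E = (289 − 913/4) = 243/4, q_G = (355 − 913/4) = 507/4.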